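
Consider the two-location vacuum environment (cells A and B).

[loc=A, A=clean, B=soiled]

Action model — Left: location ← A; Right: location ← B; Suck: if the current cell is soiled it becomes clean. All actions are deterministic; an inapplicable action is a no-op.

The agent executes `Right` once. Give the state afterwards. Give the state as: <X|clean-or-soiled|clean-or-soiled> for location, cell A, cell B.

<B|clean|soiled>

start: <A|clean|soiled>
t=1 Right ⇒ <B|clean|soiled>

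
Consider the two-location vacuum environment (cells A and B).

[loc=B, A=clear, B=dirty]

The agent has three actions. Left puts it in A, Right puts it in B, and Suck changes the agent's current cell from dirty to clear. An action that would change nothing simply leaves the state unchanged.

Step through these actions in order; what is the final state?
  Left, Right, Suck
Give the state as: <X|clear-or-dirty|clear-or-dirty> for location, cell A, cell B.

<B|clear|clear>

step 1/3 (Left): <A|clear|dirty>
step 2/3 (Right): <B|clear|dirty>
step 3/3 (Suck): <B|clear|clear>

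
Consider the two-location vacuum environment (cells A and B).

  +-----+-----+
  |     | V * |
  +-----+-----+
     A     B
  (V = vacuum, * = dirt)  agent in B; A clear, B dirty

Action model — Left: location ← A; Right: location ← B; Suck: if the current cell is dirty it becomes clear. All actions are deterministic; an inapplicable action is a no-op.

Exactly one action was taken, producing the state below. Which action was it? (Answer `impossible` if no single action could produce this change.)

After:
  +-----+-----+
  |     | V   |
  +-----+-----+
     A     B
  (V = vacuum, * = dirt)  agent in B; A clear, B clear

try  Left: <A|clear|dirty>
try Right: <B|clear|dirty>
try  Suck: <B|clear|clear>  ← match

Suck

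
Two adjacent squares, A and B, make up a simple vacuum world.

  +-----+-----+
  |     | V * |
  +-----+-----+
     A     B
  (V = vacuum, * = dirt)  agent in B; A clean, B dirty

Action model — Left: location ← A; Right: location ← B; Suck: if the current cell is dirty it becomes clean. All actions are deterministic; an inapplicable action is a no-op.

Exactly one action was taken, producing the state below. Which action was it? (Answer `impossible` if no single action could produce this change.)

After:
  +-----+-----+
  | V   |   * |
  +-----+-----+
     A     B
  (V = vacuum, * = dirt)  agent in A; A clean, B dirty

try  Left: (A; A:clean, B:dirty)  ← match
try Right: (B; A:clean, B:dirty)
try  Suck: (B; A:clean, B:clean)

Left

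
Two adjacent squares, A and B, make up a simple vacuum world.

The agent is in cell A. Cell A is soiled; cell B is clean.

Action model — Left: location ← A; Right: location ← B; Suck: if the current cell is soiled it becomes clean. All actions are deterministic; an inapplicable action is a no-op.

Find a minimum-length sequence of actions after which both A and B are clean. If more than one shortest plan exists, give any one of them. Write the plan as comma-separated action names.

1. Suck → (A; A:clean, B:clean)
min 1: A is soiled, one Suck

Suck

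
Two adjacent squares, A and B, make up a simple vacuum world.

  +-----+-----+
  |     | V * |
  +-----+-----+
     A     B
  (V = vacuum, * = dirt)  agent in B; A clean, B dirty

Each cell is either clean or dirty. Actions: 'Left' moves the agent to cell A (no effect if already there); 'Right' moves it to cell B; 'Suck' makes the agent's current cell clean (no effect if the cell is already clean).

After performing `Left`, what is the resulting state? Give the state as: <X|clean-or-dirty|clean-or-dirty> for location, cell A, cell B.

start: <B|clean|dirty>
1) do Left; now <A|clean|dirty>

<A|clean|dirty>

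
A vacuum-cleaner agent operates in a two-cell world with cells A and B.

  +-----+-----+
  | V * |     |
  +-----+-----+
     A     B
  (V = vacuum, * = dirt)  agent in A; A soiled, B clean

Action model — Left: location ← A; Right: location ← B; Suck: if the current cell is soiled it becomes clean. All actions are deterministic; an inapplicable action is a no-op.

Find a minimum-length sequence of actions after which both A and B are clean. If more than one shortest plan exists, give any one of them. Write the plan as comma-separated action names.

Suck

step 1/1 (Suck): loc=A A=clean B=clean
min 1: A is soiled, one Suck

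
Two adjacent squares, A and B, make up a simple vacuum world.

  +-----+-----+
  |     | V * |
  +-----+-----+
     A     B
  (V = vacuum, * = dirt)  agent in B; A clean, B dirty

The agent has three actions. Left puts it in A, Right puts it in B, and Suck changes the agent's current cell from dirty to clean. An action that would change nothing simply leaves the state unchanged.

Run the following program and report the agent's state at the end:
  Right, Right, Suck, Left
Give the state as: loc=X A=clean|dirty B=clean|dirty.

[1] after Right: loc=B A=clean B=dirty
[2] after Right: loc=B A=clean B=dirty
[3] after Suck: loc=B A=clean B=clean
[4] after Left: loc=A A=clean B=clean

loc=A A=clean B=clean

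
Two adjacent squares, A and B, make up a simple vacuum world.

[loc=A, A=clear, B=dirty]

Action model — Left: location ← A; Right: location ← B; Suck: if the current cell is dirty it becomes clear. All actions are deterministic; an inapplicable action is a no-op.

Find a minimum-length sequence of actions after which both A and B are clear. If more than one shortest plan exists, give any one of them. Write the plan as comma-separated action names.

Right, Suck

1. Right → loc=B A=clear B=dirty
2. Suck → loc=B A=clear B=clear
min 2: go B then Suck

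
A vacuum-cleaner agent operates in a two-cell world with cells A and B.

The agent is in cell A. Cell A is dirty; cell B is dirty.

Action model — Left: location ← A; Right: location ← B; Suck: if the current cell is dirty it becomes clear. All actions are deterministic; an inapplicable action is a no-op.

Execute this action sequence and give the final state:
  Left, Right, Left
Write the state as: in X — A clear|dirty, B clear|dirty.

in A — A dirty, B dirty

step 1/3 (Left): in A — A dirty, B dirty
step 2/3 (Right): in B — A dirty, B dirty
step 3/3 (Left): in A — A dirty, B dirty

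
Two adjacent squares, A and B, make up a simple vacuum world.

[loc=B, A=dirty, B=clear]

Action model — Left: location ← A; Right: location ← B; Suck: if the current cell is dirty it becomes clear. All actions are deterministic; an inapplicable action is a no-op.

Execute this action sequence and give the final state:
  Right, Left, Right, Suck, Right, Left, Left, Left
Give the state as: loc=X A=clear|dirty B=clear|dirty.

1) do Right; now loc=B A=dirty B=clear
2) do Left; now loc=A A=dirty B=clear
3) do Right; now loc=B A=dirty B=clear
4) do Suck; now loc=B A=dirty B=clear
5) do Right; now loc=B A=dirty B=clear
6) do Left; now loc=A A=dirty B=clear
7) do Left; now loc=A A=dirty B=clear
8) do Left; now loc=A A=dirty B=clear

loc=A A=dirty B=clear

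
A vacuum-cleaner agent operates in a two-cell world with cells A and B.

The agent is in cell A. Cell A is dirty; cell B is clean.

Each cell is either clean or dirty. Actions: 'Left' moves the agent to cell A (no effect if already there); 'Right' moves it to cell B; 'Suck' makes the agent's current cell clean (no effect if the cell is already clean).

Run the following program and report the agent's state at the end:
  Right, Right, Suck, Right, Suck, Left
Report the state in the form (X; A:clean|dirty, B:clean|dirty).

(A; A:dirty, B:clean)

[1] after Right: (B; A:dirty, B:clean)
[2] after Right: (B; A:dirty, B:clean)
[3] after Suck: (B; A:dirty, B:clean)
[4] after Right: (B; A:dirty, B:clean)
[5] after Suck: (B; A:dirty, B:clean)
[6] after Left: (A; A:dirty, B:clean)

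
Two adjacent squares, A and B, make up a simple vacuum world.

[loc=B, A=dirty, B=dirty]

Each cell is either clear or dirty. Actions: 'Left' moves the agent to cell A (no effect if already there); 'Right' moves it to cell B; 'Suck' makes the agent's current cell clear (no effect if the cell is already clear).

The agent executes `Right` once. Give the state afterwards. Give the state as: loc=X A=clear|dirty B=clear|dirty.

start: loc=B A=dirty B=dirty
t=1 Right ⇒ loc=B A=dirty B=dirty

loc=B A=dirty B=dirty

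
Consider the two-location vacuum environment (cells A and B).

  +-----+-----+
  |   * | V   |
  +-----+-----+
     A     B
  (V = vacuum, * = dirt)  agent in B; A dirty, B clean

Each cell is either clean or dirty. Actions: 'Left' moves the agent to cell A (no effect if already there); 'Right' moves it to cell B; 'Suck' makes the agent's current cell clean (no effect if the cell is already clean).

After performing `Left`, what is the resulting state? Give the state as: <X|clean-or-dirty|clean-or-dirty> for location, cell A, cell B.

start: <B|dirty|clean>
t=1 Left ⇒ <A|dirty|clean>

<A|dirty|clean>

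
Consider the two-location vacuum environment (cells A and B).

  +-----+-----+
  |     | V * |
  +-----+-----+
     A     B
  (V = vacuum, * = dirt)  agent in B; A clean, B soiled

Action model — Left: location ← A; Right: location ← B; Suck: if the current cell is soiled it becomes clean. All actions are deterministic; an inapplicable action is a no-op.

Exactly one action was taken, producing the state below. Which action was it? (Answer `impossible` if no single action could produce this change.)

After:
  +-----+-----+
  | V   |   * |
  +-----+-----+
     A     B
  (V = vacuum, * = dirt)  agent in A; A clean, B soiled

try  Left: <A|clean|soiled>  ← match
try Right: <B|clean|soiled>
try  Suck: <B|clean|clean>

Left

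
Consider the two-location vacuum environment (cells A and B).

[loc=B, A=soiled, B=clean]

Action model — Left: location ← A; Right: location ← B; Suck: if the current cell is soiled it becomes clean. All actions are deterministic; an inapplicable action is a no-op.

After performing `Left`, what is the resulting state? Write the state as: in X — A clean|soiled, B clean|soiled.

start: in B — A soiled, B clean
t=1 Left ⇒ in A — A soiled, B clean

in A — A soiled, B clean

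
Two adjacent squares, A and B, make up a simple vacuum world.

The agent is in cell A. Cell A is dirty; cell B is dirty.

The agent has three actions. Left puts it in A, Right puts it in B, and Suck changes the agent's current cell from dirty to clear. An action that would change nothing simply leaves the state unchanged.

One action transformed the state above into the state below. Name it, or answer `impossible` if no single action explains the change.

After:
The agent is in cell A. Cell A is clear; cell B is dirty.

Suck

try  Left: loc=A A=dirty B=dirty
try Right: loc=B A=dirty B=dirty
try  Suck: loc=A A=clear B=dirty  ← match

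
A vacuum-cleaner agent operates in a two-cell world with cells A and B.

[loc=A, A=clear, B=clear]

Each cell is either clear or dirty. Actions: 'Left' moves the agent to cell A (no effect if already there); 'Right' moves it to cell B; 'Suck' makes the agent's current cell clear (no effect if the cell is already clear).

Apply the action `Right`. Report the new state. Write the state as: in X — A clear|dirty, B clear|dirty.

in B — A clear, B clear

start: in A — A clear, B clear
t=1 Right ⇒ in B — A clear, B clear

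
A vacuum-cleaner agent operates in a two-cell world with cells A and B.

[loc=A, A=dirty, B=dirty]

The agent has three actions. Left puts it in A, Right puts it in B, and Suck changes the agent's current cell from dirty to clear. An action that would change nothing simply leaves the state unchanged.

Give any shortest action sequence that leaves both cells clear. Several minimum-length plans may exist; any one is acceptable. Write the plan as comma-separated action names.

Suck (#1): in A — A clear, B dirty
Right (#2): in B — A clear, B dirty
Suck (#3): in B — A clear, B clear
min 3: Suck A + move + Suck B

Suck, Right, Suck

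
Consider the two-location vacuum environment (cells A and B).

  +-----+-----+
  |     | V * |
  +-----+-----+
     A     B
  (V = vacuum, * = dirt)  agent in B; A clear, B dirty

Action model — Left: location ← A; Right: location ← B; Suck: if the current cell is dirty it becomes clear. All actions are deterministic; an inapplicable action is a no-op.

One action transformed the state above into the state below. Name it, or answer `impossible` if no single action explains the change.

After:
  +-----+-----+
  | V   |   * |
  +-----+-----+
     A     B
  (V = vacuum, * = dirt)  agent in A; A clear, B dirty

try  Left: in A — A clear, B dirty  ← match
try Right: in B — A clear, B dirty
try  Suck: in B — A clear, B clear

Left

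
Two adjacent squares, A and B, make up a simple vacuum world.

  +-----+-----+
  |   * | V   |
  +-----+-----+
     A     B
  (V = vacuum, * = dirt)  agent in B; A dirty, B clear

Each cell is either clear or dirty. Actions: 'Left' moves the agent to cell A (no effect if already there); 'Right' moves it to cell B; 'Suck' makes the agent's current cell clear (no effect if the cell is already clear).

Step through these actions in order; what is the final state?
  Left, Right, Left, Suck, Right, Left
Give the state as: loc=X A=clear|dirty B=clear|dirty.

loc=A A=clear B=clear

1. Left → loc=A A=dirty B=clear
2. Right → loc=B A=dirty B=clear
3. Left → loc=A A=dirty B=clear
4. Suck → loc=A A=clear B=clear
5. Right → loc=B A=clear B=clear
6. Left → loc=A A=clear B=clear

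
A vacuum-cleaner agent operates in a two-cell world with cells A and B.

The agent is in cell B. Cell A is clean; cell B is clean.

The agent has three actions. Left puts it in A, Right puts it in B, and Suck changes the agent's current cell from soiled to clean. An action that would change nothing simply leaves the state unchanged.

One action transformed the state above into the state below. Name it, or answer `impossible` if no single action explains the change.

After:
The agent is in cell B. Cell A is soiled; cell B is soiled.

impossible

try  Left: <A|clean|clean>
try Right: <B|clean|clean>
try  Suck: <B|clean|clean>
no single action produces the after-state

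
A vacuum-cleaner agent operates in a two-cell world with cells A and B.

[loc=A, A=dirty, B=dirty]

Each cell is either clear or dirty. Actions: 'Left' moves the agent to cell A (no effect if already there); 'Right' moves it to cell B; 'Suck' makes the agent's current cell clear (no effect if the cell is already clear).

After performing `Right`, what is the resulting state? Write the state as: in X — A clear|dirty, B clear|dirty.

in B — A dirty, B dirty

start: in A — A dirty, B dirty
1. Right → in B — A dirty, B dirty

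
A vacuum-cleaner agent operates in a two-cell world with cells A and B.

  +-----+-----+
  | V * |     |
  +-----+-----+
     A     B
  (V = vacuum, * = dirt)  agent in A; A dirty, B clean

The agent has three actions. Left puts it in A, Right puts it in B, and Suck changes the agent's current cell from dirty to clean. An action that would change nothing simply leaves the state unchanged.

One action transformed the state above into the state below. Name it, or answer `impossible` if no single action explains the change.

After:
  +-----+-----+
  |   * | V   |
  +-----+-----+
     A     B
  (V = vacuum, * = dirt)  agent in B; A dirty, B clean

Right

try  Left: in A — A dirty, B clean
try Right: in B — A dirty, B clean  ← match
try  Suck: in A — A clean, B clean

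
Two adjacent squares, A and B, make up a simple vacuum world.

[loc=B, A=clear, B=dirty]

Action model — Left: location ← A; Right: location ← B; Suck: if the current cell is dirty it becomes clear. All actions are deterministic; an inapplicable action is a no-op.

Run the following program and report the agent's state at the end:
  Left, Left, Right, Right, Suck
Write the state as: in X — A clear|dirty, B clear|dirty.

in B — A clear, B clear

t=1 Left ⇒ in A — A clear, B dirty
t=2 Left ⇒ in A — A clear, B dirty
t=3 Right ⇒ in B — A clear, B dirty
t=4 Right ⇒ in B — A clear, B dirty
t=5 Suck ⇒ in B — A clear, B clear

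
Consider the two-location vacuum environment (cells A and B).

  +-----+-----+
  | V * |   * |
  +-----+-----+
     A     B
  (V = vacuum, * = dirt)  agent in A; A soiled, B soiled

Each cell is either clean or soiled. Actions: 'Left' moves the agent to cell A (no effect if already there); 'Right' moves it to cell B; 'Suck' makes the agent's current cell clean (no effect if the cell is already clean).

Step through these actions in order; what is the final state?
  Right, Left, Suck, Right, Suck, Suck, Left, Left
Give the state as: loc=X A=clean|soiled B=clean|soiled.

loc=A A=clean B=clean

[1] after Right: loc=B A=soiled B=soiled
[2] after Left: loc=A A=soiled B=soiled
[3] after Suck: loc=A A=clean B=soiled
[4] after Right: loc=B A=clean B=soiled
[5] after Suck: loc=B A=clean B=clean
[6] after Suck: loc=B A=clean B=clean
[7] after Left: loc=A A=clean B=clean
[8] after Left: loc=A A=clean B=clean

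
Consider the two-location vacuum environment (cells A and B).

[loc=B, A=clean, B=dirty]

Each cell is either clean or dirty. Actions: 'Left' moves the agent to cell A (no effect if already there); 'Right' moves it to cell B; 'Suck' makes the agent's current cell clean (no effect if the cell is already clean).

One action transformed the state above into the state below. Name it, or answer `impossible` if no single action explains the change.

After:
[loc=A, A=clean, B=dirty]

try  Left: (A; A:clean, B:dirty)  ← match
try Right: (B; A:clean, B:dirty)
try  Suck: (B; A:clean, B:clean)

Left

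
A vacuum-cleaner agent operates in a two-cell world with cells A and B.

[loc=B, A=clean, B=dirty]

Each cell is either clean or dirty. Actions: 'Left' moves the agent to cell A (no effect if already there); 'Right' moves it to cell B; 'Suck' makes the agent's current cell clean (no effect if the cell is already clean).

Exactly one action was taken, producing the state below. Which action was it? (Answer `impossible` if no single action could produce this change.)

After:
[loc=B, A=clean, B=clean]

try  Left: in A — A clean, B dirty
try Right: in B — A clean, B dirty
try  Suck: in B — A clean, B clean  ← match

Suck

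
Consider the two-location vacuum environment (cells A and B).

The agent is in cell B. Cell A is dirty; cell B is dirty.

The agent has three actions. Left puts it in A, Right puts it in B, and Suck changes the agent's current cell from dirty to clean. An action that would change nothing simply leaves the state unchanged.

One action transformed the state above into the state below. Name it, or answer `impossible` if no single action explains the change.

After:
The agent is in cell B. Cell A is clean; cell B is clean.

impossible

try  Left: <A|dirty|dirty>
try Right: <B|dirty|dirty>
try  Suck: <B|dirty|clean>
no single action produces the after-state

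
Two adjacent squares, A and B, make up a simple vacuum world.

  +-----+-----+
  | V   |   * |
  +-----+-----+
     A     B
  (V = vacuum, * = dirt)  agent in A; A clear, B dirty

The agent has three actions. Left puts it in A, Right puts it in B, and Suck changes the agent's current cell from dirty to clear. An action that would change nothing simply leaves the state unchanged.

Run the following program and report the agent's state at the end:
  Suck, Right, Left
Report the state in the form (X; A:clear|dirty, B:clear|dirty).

(A; A:clear, B:dirty)

1) do Suck; now (A; A:clear, B:dirty)
2) do Right; now (B; A:clear, B:dirty)
3) do Left; now (A; A:clear, B:dirty)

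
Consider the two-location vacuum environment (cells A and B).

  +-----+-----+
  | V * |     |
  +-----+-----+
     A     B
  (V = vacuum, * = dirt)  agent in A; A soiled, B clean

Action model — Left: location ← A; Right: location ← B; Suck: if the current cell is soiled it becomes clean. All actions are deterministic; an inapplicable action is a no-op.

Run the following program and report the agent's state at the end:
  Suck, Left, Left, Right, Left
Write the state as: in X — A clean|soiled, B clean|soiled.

in A — A clean, B clean

[1] after Suck: in A — A clean, B clean
[2] after Left: in A — A clean, B clean
[3] after Left: in A — A clean, B clean
[4] after Right: in B — A clean, B clean
[5] after Left: in A — A clean, B clean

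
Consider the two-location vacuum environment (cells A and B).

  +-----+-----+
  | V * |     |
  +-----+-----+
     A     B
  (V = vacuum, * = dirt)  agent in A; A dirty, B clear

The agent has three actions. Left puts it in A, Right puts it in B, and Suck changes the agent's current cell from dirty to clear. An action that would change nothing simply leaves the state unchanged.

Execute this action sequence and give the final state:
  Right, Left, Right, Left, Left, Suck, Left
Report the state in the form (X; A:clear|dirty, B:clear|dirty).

(A; A:clear, B:clear)

[1] after Right: (B; A:dirty, B:clear)
[2] after Left: (A; A:dirty, B:clear)
[3] after Right: (B; A:dirty, B:clear)
[4] after Left: (A; A:dirty, B:clear)
[5] after Left: (A; A:dirty, B:clear)
[6] after Suck: (A; A:clear, B:clear)
[7] after Left: (A; A:clear, B:clear)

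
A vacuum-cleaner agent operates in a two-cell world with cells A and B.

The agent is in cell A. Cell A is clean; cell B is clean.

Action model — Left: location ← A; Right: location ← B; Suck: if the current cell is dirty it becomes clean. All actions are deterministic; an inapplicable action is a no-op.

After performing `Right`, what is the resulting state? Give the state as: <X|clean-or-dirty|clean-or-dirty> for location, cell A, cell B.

<B|clean|clean>

start: <A|clean|clean>
1) do Right; now <B|clean|clean>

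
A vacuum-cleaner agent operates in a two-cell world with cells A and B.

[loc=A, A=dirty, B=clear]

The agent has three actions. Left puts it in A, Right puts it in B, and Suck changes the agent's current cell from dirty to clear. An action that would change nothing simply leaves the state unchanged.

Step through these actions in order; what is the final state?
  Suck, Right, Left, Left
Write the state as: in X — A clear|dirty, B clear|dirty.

1) do Suck; now in A — A clear, B clear
2) do Right; now in B — A clear, B clear
3) do Left; now in A — A clear, B clear
4) do Left; now in A — A clear, B clear

in A — A clear, B clear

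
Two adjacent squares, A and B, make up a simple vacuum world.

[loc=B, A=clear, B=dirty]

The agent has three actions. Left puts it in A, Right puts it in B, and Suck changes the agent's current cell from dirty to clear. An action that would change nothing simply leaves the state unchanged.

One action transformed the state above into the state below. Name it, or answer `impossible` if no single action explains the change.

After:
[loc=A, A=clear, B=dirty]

try  Left: in A — A clear, B dirty  ← match
try Right: in B — A clear, B dirty
try  Suck: in B — A clear, B clear

Left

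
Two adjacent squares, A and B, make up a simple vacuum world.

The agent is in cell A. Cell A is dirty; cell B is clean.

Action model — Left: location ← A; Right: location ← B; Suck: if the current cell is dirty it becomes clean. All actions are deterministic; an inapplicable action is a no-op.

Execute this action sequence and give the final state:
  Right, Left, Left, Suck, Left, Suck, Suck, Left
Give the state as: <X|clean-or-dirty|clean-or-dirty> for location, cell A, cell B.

<A|clean|clean>

1. Right → <B|dirty|clean>
2. Left → <A|dirty|clean>
3. Left → <A|dirty|clean>
4. Suck → <A|clean|clean>
5. Left → <A|clean|clean>
6. Suck → <A|clean|clean>
7. Suck → <A|clean|clean>
8. Left → <A|clean|clean>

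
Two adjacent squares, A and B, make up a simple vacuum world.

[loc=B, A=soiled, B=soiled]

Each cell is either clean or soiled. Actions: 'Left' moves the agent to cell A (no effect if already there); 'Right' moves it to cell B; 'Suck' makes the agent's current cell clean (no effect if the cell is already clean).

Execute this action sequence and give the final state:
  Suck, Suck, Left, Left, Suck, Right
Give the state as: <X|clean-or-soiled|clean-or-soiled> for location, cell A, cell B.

<B|clean|clean>

step 1/6 (Suck): <B|soiled|clean>
step 2/6 (Suck): <B|soiled|clean>
step 3/6 (Left): <A|soiled|clean>
step 4/6 (Left): <A|soiled|clean>
step 5/6 (Suck): <A|clean|clean>
step 6/6 (Right): <B|clean|clean>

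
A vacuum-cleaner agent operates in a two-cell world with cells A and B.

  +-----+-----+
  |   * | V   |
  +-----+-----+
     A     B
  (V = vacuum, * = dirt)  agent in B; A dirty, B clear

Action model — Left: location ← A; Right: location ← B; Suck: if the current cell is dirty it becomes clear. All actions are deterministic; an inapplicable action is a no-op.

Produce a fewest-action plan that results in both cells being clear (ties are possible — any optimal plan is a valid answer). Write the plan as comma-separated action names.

Left, Suck

t=1 Left ⇒ (A; A:dirty, B:clear)
t=2 Suck ⇒ (A; A:clear, B:clear)
min 2: go A then Suck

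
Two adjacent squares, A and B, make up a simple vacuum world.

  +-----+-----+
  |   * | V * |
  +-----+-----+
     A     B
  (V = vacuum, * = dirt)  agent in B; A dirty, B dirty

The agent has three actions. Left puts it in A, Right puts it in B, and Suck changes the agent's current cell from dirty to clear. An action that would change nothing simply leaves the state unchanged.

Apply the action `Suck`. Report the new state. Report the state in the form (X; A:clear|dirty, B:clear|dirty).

start: (B; A:dirty, B:dirty)
[1] after Suck: (B; A:dirty, B:clear)

(B; A:dirty, B:clear)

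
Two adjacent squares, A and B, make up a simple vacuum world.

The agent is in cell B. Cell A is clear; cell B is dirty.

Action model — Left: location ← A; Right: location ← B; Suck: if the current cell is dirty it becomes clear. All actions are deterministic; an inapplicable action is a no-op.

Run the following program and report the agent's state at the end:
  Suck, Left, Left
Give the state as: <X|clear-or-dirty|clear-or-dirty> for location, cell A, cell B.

t=1 Suck ⇒ <B|clear|clear>
t=2 Left ⇒ <A|clear|clear>
t=3 Left ⇒ <A|clear|clear>

<A|clear|clear>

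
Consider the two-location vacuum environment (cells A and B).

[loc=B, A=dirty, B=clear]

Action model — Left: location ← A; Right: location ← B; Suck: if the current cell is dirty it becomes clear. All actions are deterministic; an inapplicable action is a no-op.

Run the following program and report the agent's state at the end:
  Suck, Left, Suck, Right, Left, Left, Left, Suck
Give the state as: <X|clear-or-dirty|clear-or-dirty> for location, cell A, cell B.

Suck (#1): <B|dirty|clear>
Left (#2): <A|dirty|clear>
Suck (#3): <A|clear|clear>
Right (#4): <B|clear|clear>
Left (#5): <A|clear|clear>
Left (#6): <A|clear|clear>
Left (#7): <A|clear|clear>
Suck (#8): <A|clear|clear>

<A|clear|clear>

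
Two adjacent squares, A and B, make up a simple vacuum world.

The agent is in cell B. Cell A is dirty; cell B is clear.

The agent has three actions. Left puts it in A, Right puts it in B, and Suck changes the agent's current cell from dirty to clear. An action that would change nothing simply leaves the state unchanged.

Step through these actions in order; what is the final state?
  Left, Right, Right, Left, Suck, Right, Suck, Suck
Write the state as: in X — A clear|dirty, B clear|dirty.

t=1 Left ⇒ in A — A dirty, B clear
t=2 Right ⇒ in B — A dirty, B clear
t=3 Right ⇒ in B — A dirty, B clear
t=4 Left ⇒ in A — A dirty, B clear
t=5 Suck ⇒ in A — A clear, B clear
t=6 Right ⇒ in B — A clear, B clear
t=7 Suck ⇒ in B — A clear, B clear
t=8 Suck ⇒ in B — A clear, B clear

in B — A clear, B clear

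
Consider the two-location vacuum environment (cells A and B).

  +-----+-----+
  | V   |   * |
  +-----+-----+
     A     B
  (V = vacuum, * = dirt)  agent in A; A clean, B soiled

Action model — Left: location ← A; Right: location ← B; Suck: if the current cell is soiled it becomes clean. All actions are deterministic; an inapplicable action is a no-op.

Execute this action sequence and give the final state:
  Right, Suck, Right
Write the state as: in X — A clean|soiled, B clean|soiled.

Right (#1): in B — A clean, B soiled
Suck (#2): in B — A clean, B clean
Right (#3): in B — A clean, B clean

in B — A clean, B clean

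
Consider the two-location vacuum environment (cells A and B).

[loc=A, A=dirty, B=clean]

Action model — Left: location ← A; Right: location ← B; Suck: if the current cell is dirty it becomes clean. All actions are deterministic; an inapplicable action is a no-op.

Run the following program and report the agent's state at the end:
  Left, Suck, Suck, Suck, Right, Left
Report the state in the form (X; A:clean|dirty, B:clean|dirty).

(A; A:clean, B:clean)

1) do Left; now (A; A:dirty, B:clean)
2) do Suck; now (A; A:clean, B:clean)
3) do Suck; now (A; A:clean, B:clean)
4) do Suck; now (A; A:clean, B:clean)
5) do Right; now (B; A:clean, B:clean)
6) do Left; now (A; A:clean, B:clean)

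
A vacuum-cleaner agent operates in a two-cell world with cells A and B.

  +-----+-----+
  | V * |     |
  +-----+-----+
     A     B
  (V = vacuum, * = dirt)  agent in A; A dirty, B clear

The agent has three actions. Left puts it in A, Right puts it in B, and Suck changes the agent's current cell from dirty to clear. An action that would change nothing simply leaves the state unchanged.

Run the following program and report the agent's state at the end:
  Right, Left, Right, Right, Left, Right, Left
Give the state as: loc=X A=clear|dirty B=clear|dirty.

loc=A A=dirty B=clear

1) do Right; now loc=B A=dirty B=clear
2) do Left; now loc=A A=dirty B=clear
3) do Right; now loc=B A=dirty B=clear
4) do Right; now loc=B A=dirty B=clear
5) do Left; now loc=A A=dirty B=clear
6) do Right; now loc=B A=dirty B=clear
7) do Left; now loc=A A=dirty B=clear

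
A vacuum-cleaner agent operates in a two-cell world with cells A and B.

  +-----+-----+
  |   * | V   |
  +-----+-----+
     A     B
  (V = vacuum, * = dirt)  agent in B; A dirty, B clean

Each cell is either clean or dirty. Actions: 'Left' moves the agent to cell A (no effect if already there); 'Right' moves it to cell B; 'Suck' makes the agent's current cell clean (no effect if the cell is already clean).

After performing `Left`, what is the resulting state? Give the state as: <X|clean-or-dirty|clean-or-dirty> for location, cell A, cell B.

<A|dirty|clean>

start: <B|dirty|clean>
t=1 Left ⇒ <A|dirty|clean>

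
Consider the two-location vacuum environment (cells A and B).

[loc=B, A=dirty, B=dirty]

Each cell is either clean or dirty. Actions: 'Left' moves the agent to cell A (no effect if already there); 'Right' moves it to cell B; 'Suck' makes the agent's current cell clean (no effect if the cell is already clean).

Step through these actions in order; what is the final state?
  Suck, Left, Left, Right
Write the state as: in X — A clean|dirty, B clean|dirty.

in B — A dirty, B clean

Suck (#1): in B — A dirty, B clean
Left (#2): in A — A dirty, B clean
Left (#3): in A — A dirty, B clean
Right (#4): in B — A dirty, B clean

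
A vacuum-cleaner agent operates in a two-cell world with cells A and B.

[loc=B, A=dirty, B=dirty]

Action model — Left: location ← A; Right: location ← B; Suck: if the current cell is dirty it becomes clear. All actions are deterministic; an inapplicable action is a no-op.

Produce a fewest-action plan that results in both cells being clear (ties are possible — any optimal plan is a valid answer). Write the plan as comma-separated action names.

Suck, Left, Suck

[1] after Suck: in B — A dirty, B clear
[2] after Left: in A — A dirty, B clear
[3] after Suck: in A — A clear, B clear
min 3: Suck B + move + Suck A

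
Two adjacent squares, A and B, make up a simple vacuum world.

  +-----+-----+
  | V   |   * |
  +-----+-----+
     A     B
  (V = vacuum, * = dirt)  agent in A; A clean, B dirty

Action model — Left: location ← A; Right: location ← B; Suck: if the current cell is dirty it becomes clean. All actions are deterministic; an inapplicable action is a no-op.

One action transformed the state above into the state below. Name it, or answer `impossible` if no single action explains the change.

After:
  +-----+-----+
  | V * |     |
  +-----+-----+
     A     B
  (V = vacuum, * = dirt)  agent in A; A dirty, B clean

impossible

try  Left: <A|clean|dirty>
try Right: <B|clean|dirty>
try  Suck: <A|clean|dirty>
no single action produces the after-state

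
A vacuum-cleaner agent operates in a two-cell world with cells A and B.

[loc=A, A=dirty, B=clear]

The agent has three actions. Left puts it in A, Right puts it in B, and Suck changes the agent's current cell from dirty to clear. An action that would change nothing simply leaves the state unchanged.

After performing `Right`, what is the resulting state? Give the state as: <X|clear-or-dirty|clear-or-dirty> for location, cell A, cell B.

<B|dirty|clear>

start: <A|dirty|clear>
Right (#1): <B|dirty|clear>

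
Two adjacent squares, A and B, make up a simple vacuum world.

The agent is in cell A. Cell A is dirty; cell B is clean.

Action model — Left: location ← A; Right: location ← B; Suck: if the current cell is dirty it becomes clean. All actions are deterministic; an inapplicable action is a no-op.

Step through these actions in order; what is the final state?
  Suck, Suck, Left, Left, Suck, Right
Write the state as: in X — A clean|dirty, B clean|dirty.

in B — A clean, B clean

Suck (#1): in A — A clean, B clean
Suck (#2): in A — A clean, B clean
Left (#3): in A — A clean, B clean
Left (#4): in A — A clean, B clean
Suck (#5): in A — A clean, B clean
Right (#6): in B — A clean, B clean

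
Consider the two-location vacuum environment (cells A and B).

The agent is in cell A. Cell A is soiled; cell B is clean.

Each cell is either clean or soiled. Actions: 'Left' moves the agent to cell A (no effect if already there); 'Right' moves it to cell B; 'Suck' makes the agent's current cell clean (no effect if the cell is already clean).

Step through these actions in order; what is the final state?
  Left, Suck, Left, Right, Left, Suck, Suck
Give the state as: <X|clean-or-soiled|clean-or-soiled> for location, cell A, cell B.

<A|clean|clean>

t=1 Left ⇒ <A|soiled|clean>
t=2 Suck ⇒ <A|clean|clean>
t=3 Left ⇒ <A|clean|clean>
t=4 Right ⇒ <B|clean|clean>
t=5 Left ⇒ <A|clean|clean>
t=6 Suck ⇒ <A|clean|clean>
t=7 Suck ⇒ <A|clean|clean>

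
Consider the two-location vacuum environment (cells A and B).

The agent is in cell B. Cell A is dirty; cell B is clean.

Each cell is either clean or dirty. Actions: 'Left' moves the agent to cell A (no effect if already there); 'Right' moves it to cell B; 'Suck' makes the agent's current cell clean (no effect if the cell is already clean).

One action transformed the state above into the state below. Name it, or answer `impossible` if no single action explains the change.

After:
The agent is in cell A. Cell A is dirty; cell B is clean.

try  Left: in A — A dirty, B clean  ← match
try Right: in B — A dirty, B clean
try  Suck: in B — A dirty, B clean

Left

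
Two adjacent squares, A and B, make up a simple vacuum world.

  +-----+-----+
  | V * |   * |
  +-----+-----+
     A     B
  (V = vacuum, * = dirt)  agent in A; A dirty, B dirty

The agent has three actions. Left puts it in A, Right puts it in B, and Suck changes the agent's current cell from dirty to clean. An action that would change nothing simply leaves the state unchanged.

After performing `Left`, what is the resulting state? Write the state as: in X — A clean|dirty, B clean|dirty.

in A — A dirty, B dirty

start: in A — A dirty, B dirty
[1] after Left: in A — A dirty, B dirty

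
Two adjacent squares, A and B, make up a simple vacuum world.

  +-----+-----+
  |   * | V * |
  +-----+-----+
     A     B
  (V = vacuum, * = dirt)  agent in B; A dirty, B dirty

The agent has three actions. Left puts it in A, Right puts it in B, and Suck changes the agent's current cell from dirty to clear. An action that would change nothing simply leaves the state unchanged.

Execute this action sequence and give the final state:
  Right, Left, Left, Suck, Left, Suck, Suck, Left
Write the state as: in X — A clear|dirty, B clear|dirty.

in A — A clear, B dirty

[1] after Right: in B — A dirty, B dirty
[2] after Left: in A — A dirty, B dirty
[3] after Left: in A — A dirty, B dirty
[4] after Suck: in A — A clear, B dirty
[5] after Left: in A — A clear, B dirty
[6] after Suck: in A — A clear, B dirty
[7] after Suck: in A — A clear, B dirty
[8] after Left: in A — A clear, B dirty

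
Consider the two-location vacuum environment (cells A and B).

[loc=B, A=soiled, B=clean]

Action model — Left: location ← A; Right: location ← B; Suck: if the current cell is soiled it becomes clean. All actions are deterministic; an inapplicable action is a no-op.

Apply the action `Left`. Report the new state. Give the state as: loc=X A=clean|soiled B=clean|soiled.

start: loc=B A=soiled B=clean
1. Left → loc=A A=soiled B=clean

loc=A A=soiled B=clean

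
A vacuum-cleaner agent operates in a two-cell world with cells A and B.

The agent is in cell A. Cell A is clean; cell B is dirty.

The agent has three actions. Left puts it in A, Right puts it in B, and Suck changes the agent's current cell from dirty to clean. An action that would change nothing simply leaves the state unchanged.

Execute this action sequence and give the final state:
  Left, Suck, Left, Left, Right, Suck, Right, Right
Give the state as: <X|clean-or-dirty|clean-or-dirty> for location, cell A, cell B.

t=1 Left ⇒ <A|clean|dirty>
t=2 Suck ⇒ <A|clean|dirty>
t=3 Left ⇒ <A|clean|dirty>
t=4 Left ⇒ <A|clean|dirty>
t=5 Right ⇒ <B|clean|dirty>
t=6 Suck ⇒ <B|clean|clean>
t=7 Right ⇒ <B|clean|clean>
t=8 Right ⇒ <B|clean|clean>

<B|clean|clean>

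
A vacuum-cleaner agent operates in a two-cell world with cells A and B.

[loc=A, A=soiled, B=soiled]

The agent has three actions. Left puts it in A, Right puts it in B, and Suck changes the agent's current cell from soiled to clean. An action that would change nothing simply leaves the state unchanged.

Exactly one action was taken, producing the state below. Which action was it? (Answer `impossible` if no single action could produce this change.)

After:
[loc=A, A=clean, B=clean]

impossible

try  Left: loc=A A=soiled B=soiled
try Right: loc=B A=soiled B=soiled
try  Suck: loc=A A=clean B=soiled
no single action produces the after-state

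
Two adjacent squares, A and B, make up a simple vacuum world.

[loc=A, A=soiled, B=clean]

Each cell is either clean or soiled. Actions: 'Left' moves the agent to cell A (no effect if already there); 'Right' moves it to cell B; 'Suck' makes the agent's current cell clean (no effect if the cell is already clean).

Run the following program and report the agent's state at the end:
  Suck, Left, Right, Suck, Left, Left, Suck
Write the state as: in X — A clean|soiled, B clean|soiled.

Suck (#1): in A — A clean, B clean
Left (#2): in A — A clean, B clean
Right (#3): in B — A clean, B clean
Suck (#4): in B — A clean, B clean
Left (#5): in A — A clean, B clean
Left (#6): in A — A clean, B clean
Suck (#7): in A — A clean, B clean

in A — A clean, B clean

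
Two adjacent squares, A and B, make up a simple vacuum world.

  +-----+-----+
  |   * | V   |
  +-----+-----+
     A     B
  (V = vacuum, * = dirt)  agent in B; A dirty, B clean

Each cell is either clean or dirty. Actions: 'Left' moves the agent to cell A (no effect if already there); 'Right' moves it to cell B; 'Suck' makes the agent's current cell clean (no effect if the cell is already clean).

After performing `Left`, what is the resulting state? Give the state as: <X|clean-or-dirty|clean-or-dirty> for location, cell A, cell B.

<A|dirty|clean>

start: <B|dirty|clean>
step 1/1 (Left): <A|dirty|clean>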